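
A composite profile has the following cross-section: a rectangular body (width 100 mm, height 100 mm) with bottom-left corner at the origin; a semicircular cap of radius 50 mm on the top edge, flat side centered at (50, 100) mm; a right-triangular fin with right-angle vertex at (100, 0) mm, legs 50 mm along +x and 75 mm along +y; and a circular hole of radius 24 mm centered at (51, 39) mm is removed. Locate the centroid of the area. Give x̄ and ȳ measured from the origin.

x̄ = 58.80 mm, ȳ = 68.06 mm

rectangular body: A = 100 × 100 = 10000.00, centroid at (50.00, 50.00).
semicircular top: A = ½π·50² = 3926.99, centroid at (50.00, 121.22).
triangular fin: A = ½·50·75 = 1875.00, centroid at (116.67, 25.00).
hole: A = −π·24² = -1809.56, centroid at (51.00, 39.00).
ΣA = 13992.43 mm²
ΣAx̄ = (10000.00)(50.00) + (3926.99)(50.00) + (1875.00)(116.67) + (-1809.56)(51.00) = 822812.12 mm³
ΣAȳ = (10000.00)(50.00) + (3926.99)(121.22) + (1875.00)(25.00) + (-1809.56)(39.00) = 952334.68 mm³
x̄ = 822812.12 / 13992.43 = 58.80 mm
ȳ = 952334.68 / 13992.43 = 68.06 mm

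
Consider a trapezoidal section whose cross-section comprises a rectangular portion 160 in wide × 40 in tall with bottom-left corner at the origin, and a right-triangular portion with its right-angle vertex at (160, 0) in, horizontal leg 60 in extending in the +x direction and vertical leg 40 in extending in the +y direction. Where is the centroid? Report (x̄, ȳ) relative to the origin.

x̄ = 95.79 in, ȳ = 18.95 in

rectangular portion: A = 160 × 40 = 6400.00, centroid at (80.00, 20.00).
triangular portion: A = ½·60·40 = 1200.00, centroid at (180.00, 13.33).
ΣA = 7600.00 in², ΣAx̄ = 728000.00 in³, ΣAȳ = 144000.00 in³.
x̄ = 728000.00/7600.00 = 95.79 in; ȳ = 144000.00/7600.00 = 18.95 in.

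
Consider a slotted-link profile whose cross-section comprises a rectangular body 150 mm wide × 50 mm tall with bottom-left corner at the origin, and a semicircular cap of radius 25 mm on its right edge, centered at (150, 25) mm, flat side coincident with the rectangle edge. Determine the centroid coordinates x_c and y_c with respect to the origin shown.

x_c = 84.91 mm, y_c = 25.00 mm

rectangular body: A = 150 × 50 = 7500.00, centroid at (75.00, 25.00).
semicircular end: A = ½π·25² = 981.75, centroid at (160.61, 25.00).
ΣA = 8481.75 mm²
ΣAx_c = (7500.00)(75.00) + (981.75)(160.61) = 720178.82 mm³
ΣAy_c = (7500.00)(25.00) + (981.75)(25.00) = 212043.69 mm³
x_c = 720178.82 / 8481.75 = 84.91 mm
y_c = 212043.69 / 8481.75 = 25.00 mm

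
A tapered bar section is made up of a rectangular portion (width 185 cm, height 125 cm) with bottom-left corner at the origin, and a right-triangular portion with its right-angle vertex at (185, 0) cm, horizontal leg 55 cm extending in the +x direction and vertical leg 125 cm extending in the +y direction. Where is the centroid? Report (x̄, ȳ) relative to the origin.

Part | A | x̄ᵢ | ȳᵢ | A·x̄ᵢ | A·ȳᵢ
rectangular portion | 23125.00 | 92.50 | 62.50 | 2139062.50 | 1445312.50
triangular portion | 3437.50 | 203.33 | 41.67 | 698958.33 | 143229.17
Σ | 26562.50 |  |  | 2838020.83 | 1588541.67
x̄ = 2838020.83 / 26562.50 = 106.84 cm
ȳ = 1588541.67 / 26562.50 = 59.80 cm

x̄ = 106.84 cm, ȳ = 59.80 cm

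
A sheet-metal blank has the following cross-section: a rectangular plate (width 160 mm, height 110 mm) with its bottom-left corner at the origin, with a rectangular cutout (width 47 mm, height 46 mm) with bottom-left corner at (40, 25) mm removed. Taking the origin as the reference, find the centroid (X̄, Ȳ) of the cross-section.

X̄ = 82.31 mm, Ȳ = 55.98 mm

plate: A = 160 × 110 = 17600.00, centroid at (80.00, 55.00).
hole: A = −(47 × 46) = -2162.00, centroid at (63.50, 48.00).
ΣA = 15438.00 mm², ΣAX̄ = 1270713.00 mm³, ΣAȲ = 864224.00 mm³.
X̄ = 1270713.00/15438.00 = 82.31 mm; Ȳ = 864224.00/15438.00 = 55.98 mm.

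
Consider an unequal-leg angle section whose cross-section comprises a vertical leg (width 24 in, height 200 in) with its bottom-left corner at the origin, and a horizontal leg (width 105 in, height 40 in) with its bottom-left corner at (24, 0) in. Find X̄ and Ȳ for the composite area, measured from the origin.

vertical leg: A = 24 × 200 = 4800.00, centroid at (12.00, 100.00).
horizontal leg: A = 105 × 40 = 4200.00, centroid at (76.50, 20.00).
ΣA = 9000.00 in², ΣAX̄ = 378900.00 in³, ΣAȲ = 564000.00 in³.
X̄ = 378900.00/9000.00 = 42.10 in; Ȳ = 564000.00/9000.00 = 62.67 in.

X̄ = 42.10 in, Ȳ = 62.67 in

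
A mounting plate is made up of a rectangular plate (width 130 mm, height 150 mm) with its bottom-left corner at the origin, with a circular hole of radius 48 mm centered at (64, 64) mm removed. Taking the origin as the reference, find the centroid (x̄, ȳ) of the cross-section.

plate: A = 130 × 150 = 19500.00, centroid at (65.00, 75.00).
hole: A = −π·48² = -7238.23, centroid at (64.00, 64.00).
ΣA = 12261.77 mm²
ΣAx̄ = (19500.00)(65.00) + (-7238.23)(64.00) = 804253.31 mm³
ΣAȳ = (19500.00)(75.00) + (-7238.23)(64.00) = 999253.31 mm³
x̄ = 804253.31 / 12261.77 = 65.59 mm
ȳ = 999253.31 / 12261.77 = 81.49 mm

x̄ = 65.59 mm, ȳ = 81.49 mm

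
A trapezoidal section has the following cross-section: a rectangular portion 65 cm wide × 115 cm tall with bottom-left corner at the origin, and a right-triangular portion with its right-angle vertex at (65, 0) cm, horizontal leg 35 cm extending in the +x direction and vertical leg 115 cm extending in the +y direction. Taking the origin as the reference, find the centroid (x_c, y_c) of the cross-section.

x_c = 41.87 cm, y_c = 53.43 cm

rectangular portion: A = 65 × 115 = 7475.00, centroid at (32.50, 57.50).
triangular portion: A = ½·35·115 = 2012.50, centroid at (76.67, 38.33).
ΣA = 9487.50 cm², ΣAx_c = 397229.17 cm³, ΣAy_c = 506958.33 cm³.
x_c = 397229.17/9487.50 = 41.87 cm; y_c = 506958.33/9487.50 = 53.43 cm.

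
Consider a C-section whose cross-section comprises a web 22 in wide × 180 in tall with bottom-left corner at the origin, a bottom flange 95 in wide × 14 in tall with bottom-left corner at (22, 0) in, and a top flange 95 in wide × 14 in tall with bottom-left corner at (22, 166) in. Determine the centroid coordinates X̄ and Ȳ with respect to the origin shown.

X̄ = 34.51 in, Ȳ = 90.00 in

web: A = 22 × 180 = 3960.00, centroid at (11.00, 90.00).
bottom flange: A = 95 × 14 = 1330.00, centroid at (69.50, 7.00).
top flange: A = 95 × 14 = 1330.00, centroid at (69.50, 173.00).
ΣA = 6620.00 in²
ΣAX̄ = (3960.00)(11.00) + (1330.00)(69.50) + (1330.00)(69.50) = 228430.00 in³
ΣAȲ = (3960.00)(90.00) + (1330.00)(7.00) + (1330.00)(173.00) = 595800.00 in³
X̄ = 228430.00 / 6620.00 = 34.51 in
Ȳ = 595800.00 / 6620.00 = 90.00 in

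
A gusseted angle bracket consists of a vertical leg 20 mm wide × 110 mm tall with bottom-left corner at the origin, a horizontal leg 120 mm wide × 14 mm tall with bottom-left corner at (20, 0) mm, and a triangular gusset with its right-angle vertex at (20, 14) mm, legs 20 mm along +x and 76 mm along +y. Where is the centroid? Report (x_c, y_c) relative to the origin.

x_c = 38.07 mm, y_c = 35.05 mm

Part | A | x̄ᵢ | ȳᵢ | A·x̄ᵢ | A·ȳᵢ
vertical leg | 2200.00 | 10.00 | 55.00 | 22000.00 | 121000.00
horizontal leg | 1680.00 | 80.00 | 7.00 | 134400.00 | 11760.00
gusset | 760.00 | 26.67 | 39.33 | 20266.67 | 29893.33
Σ | 4640.00 |  |  | 176666.67 | 162653.33
x_c = 176666.67 / 4640.00 = 38.07 mm
y_c = 162653.33 / 4640.00 = 35.05 mm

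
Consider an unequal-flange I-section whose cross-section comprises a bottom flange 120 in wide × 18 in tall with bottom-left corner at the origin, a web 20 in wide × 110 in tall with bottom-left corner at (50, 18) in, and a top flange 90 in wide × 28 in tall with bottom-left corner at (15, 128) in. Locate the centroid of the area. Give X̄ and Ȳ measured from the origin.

X̄ = 60.00 in, Ȳ = 78.18 in

Part | A | x̄ᵢ | ȳᵢ | A·x̄ᵢ | A·ȳᵢ
bottom flange | 2160.00 | 60.00 | 9.00 | 129600.00 | 19440.00
web | 2200.00 | 60.00 | 73.00 | 132000.00 | 160600.00
top flange | 2520.00 | 60.00 | 142.00 | 151200.00 | 357840.00
Σ | 6880.00 |  |  | 412800.00 | 537880.00
X̄ = 412800.00 / 6880.00 = 60.00 in
Ȳ = 537880.00 / 6880.00 = 78.18 in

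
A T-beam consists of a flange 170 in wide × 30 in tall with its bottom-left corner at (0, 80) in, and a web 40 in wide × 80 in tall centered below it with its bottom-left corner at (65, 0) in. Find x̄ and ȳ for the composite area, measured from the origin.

Part | A | x̄ᵢ | ȳᵢ | A·x̄ᵢ | A·ȳᵢ
web | 3200.00 | 85.00 | 40.00 | 272000.00 | 128000.00
flange | 5100.00 | 85.00 | 95.00 | 433500.00 | 484500.00
Σ | 8300.00 |  |  | 705500.00 | 612500.00
x̄ = 705500.00 / 8300.00 = 85.00 in
ȳ = 612500.00 / 8300.00 = 73.80 in

x̄ = 85.00 in, ȳ = 73.80 in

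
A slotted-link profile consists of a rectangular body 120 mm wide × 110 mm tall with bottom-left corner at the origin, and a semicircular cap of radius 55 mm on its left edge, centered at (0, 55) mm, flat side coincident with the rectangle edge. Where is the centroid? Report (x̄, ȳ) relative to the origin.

rectangular body: A = 120 × 110 = 13200.00, centroid at (60.00, 55.00).
semicircular end: A = ½π·55² = 4751.66, centroid at (-23.34, 55.00).
ΣA = 17951.66 mm², ΣAx̄ = 681083.33 mm³, ΣAȳ = 987341.24 mm³.
x̄ = 681083.33/17951.66 = 37.94 mm; ȳ = 987341.24/17951.66 = 55.00 mm.

x̄ = 37.94 mm, ȳ = 55.00 mm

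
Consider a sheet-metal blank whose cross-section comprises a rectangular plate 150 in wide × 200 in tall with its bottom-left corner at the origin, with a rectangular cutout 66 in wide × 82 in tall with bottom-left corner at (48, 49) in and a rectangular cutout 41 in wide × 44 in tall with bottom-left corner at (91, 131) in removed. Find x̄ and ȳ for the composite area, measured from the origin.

plate: A = 150 × 200 = 30000.00, centroid at (75.00, 100.00).
hole 1: A = −(66 × 82) = -5412.00, centroid at (81.00, 90.00).
hole 2: A = −(41 × 44) = -1804.00, centroid at (111.50, 153.00).
ΣA = 22784.00 in², ΣAx̄ = 1610482.00 in³, ΣAȳ = 2236908.00 in³.
x̄ = 1610482.00/22784.00 = 70.68 in; ȳ = 2236908.00/22784.00 = 98.18 in.

x̄ = 70.68 in, ȳ = 98.18 in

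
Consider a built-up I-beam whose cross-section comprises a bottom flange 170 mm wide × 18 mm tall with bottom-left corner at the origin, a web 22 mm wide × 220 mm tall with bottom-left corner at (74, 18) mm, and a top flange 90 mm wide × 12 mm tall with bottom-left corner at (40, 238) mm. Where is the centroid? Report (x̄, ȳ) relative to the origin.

bottom flange: A = 170 × 18 = 3060.00, centroid at (85.00, 9.00).
web: A = 22 × 220 = 4840.00, centroid at (85.00, 128.00).
top flange: A = 90 × 12 = 1080.00, centroid at (85.00, 244.00).
ΣA = 8980.00 mm², ΣAx̄ = 763300.00 mm³, ΣAȳ = 910580.00 mm³.
x̄ = 763300.00/8980.00 = 85.00 mm; ȳ = 910580.00/8980.00 = 101.40 mm.

x̄ = 85.00 mm, ȳ = 101.40 mm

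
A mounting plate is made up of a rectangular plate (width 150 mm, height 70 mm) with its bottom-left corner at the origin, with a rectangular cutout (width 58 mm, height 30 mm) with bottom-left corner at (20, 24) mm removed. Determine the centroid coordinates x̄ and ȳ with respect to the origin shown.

Part | A | x̄ᵢ | ȳᵢ | A·x̄ᵢ | A·ȳᵢ
plate | 10500.00 | 75.00 | 35.00 | 787500.00 | 367500.00
hole | -1740.00 | 49.00 | 39.00 | -85260.00 | -67860.00
Σ | 8760.00 |  |  | 702240.00 | 299640.00
x̄ = 702240.00 / 8760.00 = 80.16 mm
ȳ = 299640.00 / 8760.00 = 34.21 mm

x̄ = 80.16 mm, ȳ = 34.21 mm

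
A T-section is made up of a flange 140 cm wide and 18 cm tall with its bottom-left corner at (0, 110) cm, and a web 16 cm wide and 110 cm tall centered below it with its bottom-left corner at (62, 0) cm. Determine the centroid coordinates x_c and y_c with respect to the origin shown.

web: A = 16 × 110 = 1760.00, centroid at (70.00, 55.00).
flange: A = 140 × 18 = 2520.00, centroid at (70.00, 119.00).
ΣA = 4280.00 cm²
ΣAx_c = (1760.00)(70.00) + (2520.00)(70.00) = 299600.00 cm³
ΣAy_c = (1760.00)(55.00) + (2520.00)(119.00) = 396680.00 cm³
x_c = 299600.00 / 4280.00 = 70.00 cm
y_c = 396680.00 / 4280.00 = 92.68 cm

x_c = 70.00 cm, y_c = 92.68 cm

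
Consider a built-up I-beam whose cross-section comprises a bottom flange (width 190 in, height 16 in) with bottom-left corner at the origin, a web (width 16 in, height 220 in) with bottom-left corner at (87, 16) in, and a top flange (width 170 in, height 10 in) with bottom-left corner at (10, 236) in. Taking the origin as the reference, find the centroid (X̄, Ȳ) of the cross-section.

X̄ = 95.00 in, Ȳ = 106.24 in

bottom flange: A = 190 × 16 = 3040.00, centroid at (95.00, 8.00).
web: A = 16 × 220 = 3520.00, centroid at (95.00, 126.00).
top flange: A = 170 × 10 = 1700.00, centroid at (95.00, 241.00).
ΣA = 8260.00 in²
ΣAX̄ = (3040.00)(95.00) + (3520.00)(95.00) + (1700.00)(95.00) = 784700.00 in³
ΣAȲ = (3040.00)(8.00) + (3520.00)(126.00) + (1700.00)(241.00) = 877540.00 in³
X̄ = 784700.00 / 8260.00 = 95.00 in
Ȳ = 877540.00 / 8260.00 = 106.24 in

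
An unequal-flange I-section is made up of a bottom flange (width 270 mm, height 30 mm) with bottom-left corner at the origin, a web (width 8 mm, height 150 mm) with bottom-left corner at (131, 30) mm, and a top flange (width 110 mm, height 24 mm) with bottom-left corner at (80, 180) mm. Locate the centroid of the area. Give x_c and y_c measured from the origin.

x_c = 135.00 mm, y_c = 63.18 mm

Part | A | x̄ᵢ | ȳᵢ | A·x̄ᵢ | A·ȳᵢ
bottom flange | 8100.00 | 135.00 | 15.00 | 1093500.00 | 121500.00
web | 1200.00 | 135.00 | 105.00 | 162000.00 | 126000.00
top flange | 2640.00 | 135.00 | 192.00 | 356400.00 | 506880.00
Σ | 11940.00 |  |  | 1611900.00 | 754380.00
x_c = 1611900.00 / 11940.00 = 135.00 mm
y_c = 754380.00 / 11940.00 = 63.18 mm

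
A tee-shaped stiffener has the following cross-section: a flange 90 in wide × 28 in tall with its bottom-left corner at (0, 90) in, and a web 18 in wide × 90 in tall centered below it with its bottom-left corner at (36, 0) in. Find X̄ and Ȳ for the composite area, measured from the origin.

X̄ = 45.00 in, Ȳ = 80.91 in

Part | A | x̄ᵢ | ȳᵢ | A·x̄ᵢ | A·ȳᵢ
web | 1620.00 | 45.00 | 45.00 | 72900.00 | 72900.00
flange | 2520.00 | 45.00 | 104.00 | 113400.00 | 262080.00
Σ | 4140.00 |  |  | 186300.00 | 334980.00
X̄ = 186300.00 / 4140.00 = 45.00 in
Ȳ = 334980.00 / 4140.00 = 80.91 in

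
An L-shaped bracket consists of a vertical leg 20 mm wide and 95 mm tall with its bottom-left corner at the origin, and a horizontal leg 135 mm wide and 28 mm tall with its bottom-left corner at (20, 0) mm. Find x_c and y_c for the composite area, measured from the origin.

vertical leg: A = 20 × 95 = 1900.00, centroid at (10.00, 47.50).
horizontal leg: A = 135 × 28 = 3780.00, centroid at (87.50, 14.00).
ΣA = 5680.00 mm²
ΣAx_c = (1900.00)(10.00) + (3780.00)(87.50) = 349750.00 mm³
ΣAy_c = (1900.00)(47.50) + (3780.00)(14.00) = 143170.00 mm³
x_c = 349750.00 / 5680.00 = 61.58 mm
y_c = 143170.00 / 5680.00 = 25.21 mm

x_c = 61.58 mm, y_c = 25.21 mm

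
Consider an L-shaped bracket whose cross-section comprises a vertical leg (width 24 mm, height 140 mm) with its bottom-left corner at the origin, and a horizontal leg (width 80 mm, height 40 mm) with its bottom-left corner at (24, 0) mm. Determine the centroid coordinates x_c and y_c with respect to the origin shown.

x_c = 37.37 mm, y_c = 45.61 mm

vertical leg: A = 24 × 140 = 3360.00, centroid at (12.00, 70.00).
horizontal leg: A = 80 × 40 = 3200.00, centroid at (64.00, 20.00).
ΣA = 6560.00 mm², ΣAx_c = 245120.00 mm³, ΣAy_c = 299200.00 mm³.
x_c = 245120.00/6560.00 = 37.37 mm; y_c = 299200.00/6560.00 = 45.61 mm.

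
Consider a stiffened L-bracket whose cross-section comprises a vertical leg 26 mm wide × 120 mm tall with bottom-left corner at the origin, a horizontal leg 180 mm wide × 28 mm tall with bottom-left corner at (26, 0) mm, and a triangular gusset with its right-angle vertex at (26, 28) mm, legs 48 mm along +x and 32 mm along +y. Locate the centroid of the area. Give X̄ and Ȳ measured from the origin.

Part | A | x̄ᵢ | ȳᵢ | A·x̄ᵢ | A·ȳᵢ
vertical leg | 3120.00 | 13.00 | 60.00 | 40560.00 | 187200.00
horizontal leg | 5040.00 | 116.00 | 14.00 | 584640.00 | 70560.00
gusset | 768.00 | 42.00 | 38.67 | 32256.00 | 29696.00
Σ | 8928.00 |  |  | 657456.00 | 287456.00
X̄ = 657456.00 / 8928.00 = 73.64 mm
Ȳ = 287456.00 / 8928.00 = 32.20 mm

X̄ = 73.64 mm, Ȳ = 32.20 mm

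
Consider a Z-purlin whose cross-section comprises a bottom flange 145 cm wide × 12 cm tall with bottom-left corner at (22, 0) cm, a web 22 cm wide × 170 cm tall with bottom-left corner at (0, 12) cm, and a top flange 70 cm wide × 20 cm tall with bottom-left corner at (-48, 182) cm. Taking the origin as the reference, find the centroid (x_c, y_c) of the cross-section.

Part | A | x̄ᵢ | ȳᵢ | A·x̄ᵢ | A·ȳᵢ
bottom flange | 1740.00 | 94.50 | 6.00 | 164430.00 | 10440.00
web | 3740.00 | 11.00 | 97.00 | 41140.00 | 362780.00
top flange | 1400.00 | -13.00 | 192.00 | -18200.00 | 268800.00
Σ | 6880.00 |  |  | 187370.00 | 642020.00
x_c = 187370.00 / 6880.00 = 27.23 cm
y_c = 642020.00 / 6880.00 = 93.32 cm

x_c = 27.23 cm, y_c = 93.32 cm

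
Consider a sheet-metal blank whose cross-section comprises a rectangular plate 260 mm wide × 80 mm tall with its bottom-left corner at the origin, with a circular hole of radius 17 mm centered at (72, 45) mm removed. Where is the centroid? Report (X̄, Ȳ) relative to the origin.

X̄ = 132.65 mm, Ȳ = 39.77 mm

plate: A = 260 × 80 = 20800.00, centroid at (130.00, 40.00).
hole: A = −π·17² = -907.92, centroid at (72.00, 45.00).
ΣA = 19892.08 mm², ΣAX̄ = 2638629.74 mm³, ΣAȲ = 791143.59 mm³.
X̄ = 2638629.74/19892.08 = 132.65 mm; Ȳ = 791143.59/19892.08 = 39.77 mm.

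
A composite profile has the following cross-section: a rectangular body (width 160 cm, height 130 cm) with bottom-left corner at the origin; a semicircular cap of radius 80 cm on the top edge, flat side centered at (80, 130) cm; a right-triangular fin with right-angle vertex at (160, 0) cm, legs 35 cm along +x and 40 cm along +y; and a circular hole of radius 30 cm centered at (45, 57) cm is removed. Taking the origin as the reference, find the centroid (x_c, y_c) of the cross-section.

x_c = 85.68 cm, y_c = 99.16 cm

Part | A | x̄ᵢ | ȳᵢ | A·x̄ᵢ | A·ȳᵢ
rectangular body | 20800.00 | 80.00 | 65.00 | 1664000.00 | 1352000.00
semicircular top | 10053.10 | 80.00 | 163.95 | 804247.72 | 1648235.88
triangular fin | 700.00 | 171.67 | 13.33 | 120166.67 | 9333.33
hole | -2827.43 | 45.00 | 57.00 | -127234.50 | -161163.70
Σ | 28725.66 |  |  | 2461179.88 | 2848405.51
x_c = 2461179.88 / 28725.66 = 85.68 cm
y_c = 2848405.51 / 28725.66 = 99.16 cm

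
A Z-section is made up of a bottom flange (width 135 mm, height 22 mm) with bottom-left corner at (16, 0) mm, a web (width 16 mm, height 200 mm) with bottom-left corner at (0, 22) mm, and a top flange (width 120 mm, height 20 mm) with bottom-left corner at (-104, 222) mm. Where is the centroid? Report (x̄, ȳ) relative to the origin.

bottom flange: A = 135 × 22 = 2970.00, centroid at (83.50, 11.00).
web: A = 16 × 200 = 3200.00, centroid at (8.00, 122.00).
top flange: A = 120 × 20 = 2400.00, centroid at (-44.00, 232.00).
ΣA = 8570.00 mm²
ΣAx̄ = (2970.00)(83.50) + (3200.00)(8.00) + (2400.00)(-44.00) = 167995.00 mm³
ΣAȳ = (2970.00)(11.00) + (3200.00)(122.00) + (2400.00)(232.00) = 979870.00 mm³
x̄ = 167995.00 / 8570.00 = 19.60 mm
ȳ = 979870.00 / 8570.00 = 114.34 mm

x̄ = 19.60 mm, ȳ = 114.34 mm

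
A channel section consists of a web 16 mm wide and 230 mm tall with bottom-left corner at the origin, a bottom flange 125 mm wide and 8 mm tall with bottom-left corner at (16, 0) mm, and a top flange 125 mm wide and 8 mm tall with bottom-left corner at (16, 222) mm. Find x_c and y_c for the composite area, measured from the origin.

x_c = 32.82 mm, y_c = 115.00 mm

web: A = 16 × 230 = 3680.00, centroid at (8.00, 115.00).
bottom flange: A = 125 × 8 = 1000.00, centroid at (78.50, 4.00).
top flange: A = 125 × 8 = 1000.00, centroid at (78.50, 226.00).
ΣA = 5680.00 mm²
ΣAx_c = (3680.00)(8.00) + (1000.00)(78.50) + (1000.00)(78.50) = 186440.00 mm³
ΣAy_c = (3680.00)(115.00) + (1000.00)(4.00) + (1000.00)(226.00) = 653200.00 mm³
x_c = 186440.00 / 5680.00 = 32.82 mm
y_c = 653200.00 / 5680.00 = 115.00 mm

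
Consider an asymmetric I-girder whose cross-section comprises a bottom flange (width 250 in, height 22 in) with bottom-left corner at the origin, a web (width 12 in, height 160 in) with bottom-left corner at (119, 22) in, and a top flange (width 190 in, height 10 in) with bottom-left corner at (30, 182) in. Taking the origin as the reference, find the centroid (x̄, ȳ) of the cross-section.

Part | A | x̄ᵢ | ȳᵢ | A·x̄ᵢ | A·ȳᵢ
bottom flange | 5500.00 | 125.00 | 11.00 | 687500.00 | 60500.00
web | 1920.00 | 125.00 | 102.00 | 240000.00 | 195840.00
top flange | 1900.00 | 125.00 | 187.00 | 237500.00 | 355300.00
Σ | 9320.00 |  |  | 1165000.00 | 611640.00
x̄ = 1165000.00 / 9320.00 = 125.00 in
ȳ = 611640.00 / 9320.00 = 65.63 in

x̄ = 125.00 in, ȳ = 65.63 in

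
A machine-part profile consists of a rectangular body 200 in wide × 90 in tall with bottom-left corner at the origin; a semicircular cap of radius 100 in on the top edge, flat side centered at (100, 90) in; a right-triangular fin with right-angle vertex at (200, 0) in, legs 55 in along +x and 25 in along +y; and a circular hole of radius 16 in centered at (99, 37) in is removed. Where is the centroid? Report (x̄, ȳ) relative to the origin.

Part | A | x̄ᵢ | ȳᵢ | A·x̄ᵢ | A·ȳᵢ
rectangular body | 18000.00 | 100.00 | 45.00 | 1800000.00 | 810000.00
semicircular top | 15707.96 | 100.00 | 132.44 | 1570796.33 | 2080383.36
triangular fin | 687.50 | 218.33 | 8.33 | 150104.17 | 5729.17
hole | -804.25 | 99.00 | 37.00 | -79620.52 | -29757.17
Σ | 33591.22 |  |  | 3441279.97 | 2866355.36
x̄ = 3441279.97 / 33591.22 = 102.45 in
ȳ = 2866355.36 / 33591.22 = 85.33 in

x̄ = 102.45 in, ȳ = 85.33 in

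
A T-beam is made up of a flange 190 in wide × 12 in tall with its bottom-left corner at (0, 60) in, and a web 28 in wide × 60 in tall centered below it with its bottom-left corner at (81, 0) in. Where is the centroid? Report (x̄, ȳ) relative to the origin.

x̄ = 95.00 in, ȳ = 50.73 in

Part | A | x̄ᵢ | ȳᵢ | A·x̄ᵢ | A·ȳᵢ
web | 1680.00 | 95.00 | 30.00 | 159600.00 | 50400.00
flange | 2280.00 | 95.00 | 66.00 | 216600.00 | 150480.00
Σ | 3960.00 |  |  | 376200.00 | 200880.00
x̄ = 376200.00 / 3960.00 = 95.00 in
ȳ = 200880.00 / 3960.00 = 50.73 in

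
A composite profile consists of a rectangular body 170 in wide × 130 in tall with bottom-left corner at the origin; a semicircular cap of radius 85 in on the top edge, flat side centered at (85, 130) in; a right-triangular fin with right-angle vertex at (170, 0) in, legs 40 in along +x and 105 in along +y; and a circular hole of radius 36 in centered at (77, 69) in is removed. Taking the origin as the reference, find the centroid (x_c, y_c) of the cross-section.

rectangular body: A = 170 × 130 = 22100.00, centroid at (85.00, 65.00).
semicircular top: A = ½π·85² = 11349.00, centroid at (85.00, 166.08).
triangular fin: A = ½·40·105 = 2100.00, centroid at (183.33, 35.00).
hole: A = −π·36² = -4071.50, centroid at (77.00, 69.00).
ΣA = 31477.50 in²
ΣAx_c = (22100.00)(85.00) + (11349.00)(85.00) + (2100.00)(183.33) + (-4071.50)(77.00) = 2914659.48 in³
ΣAy_c = (22100.00)(65.00) + (11349.00)(166.08) + (2100.00)(35.00) + (-4071.50)(69.00) = 3113853.34 in³
x_c = 2914659.48 / 31477.50 = 92.60 in
y_c = 3113853.34 / 31477.50 = 98.92 in

x_c = 92.60 in, y_c = 98.92 in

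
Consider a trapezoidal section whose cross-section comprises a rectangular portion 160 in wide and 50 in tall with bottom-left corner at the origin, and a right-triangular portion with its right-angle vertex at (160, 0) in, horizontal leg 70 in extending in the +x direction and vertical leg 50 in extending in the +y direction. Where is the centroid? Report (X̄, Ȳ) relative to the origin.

rectangular portion: A = 160 × 50 = 8000.00, centroid at (80.00, 25.00).
triangular portion: A = ½·70·50 = 1750.00, centroid at (183.33, 16.67).
ΣA = 9750.00 in², ΣAX̄ = 960833.33 in³, ΣAȲ = 229166.67 in³.
X̄ = 960833.33/9750.00 = 98.55 in; Ȳ = 229166.67/9750.00 = 23.50 in.

X̄ = 98.55 in, Ȳ = 23.50 in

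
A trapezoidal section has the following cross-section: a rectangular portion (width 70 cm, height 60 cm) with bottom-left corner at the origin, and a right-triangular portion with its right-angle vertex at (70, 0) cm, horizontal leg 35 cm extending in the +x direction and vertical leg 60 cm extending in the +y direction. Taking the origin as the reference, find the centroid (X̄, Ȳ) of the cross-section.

rectangular portion: A = 70 × 60 = 4200.00, centroid at (35.00, 30.00).
triangular portion: A = ½·35·60 = 1050.00, centroid at (81.67, 20.00).
ΣA = 5250.00 cm²
ΣAX̄ = (4200.00)(35.00) + (1050.00)(81.67) = 232750.00 cm³
ΣAȲ = (4200.00)(30.00) + (1050.00)(20.00) = 147000.00 cm³
X̄ = 232750.00 / 5250.00 = 44.33 cm
Ȳ = 147000.00 / 5250.00 = 28.00 cm

X̄ = 44.33 cm, Ȳ = 28.00 cm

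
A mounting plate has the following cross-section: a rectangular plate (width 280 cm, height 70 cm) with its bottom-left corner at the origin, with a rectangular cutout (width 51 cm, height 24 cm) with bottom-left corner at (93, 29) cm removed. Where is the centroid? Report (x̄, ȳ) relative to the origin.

Part | A | x̄ᵢ | ȳᵢ | A·x̄ᵢ | A·ȳᵢ
plate | 19600.00 | 140.00 | 35.00 | 2744000.00 | 686000.00
hole | -1224.00 | 118.50 | 41.00 | -145044.00 | -50184.00
Σ | 18376.00 |  |  | 2598956.00 | 635816.00
x̄ = 2598956.00 / 18376.00 = 141.43 cm
ȳ = 635816.00 / 18376.00 = 34.60 cm

x̄ = 141.43 cm, ȳ = 34.60 cm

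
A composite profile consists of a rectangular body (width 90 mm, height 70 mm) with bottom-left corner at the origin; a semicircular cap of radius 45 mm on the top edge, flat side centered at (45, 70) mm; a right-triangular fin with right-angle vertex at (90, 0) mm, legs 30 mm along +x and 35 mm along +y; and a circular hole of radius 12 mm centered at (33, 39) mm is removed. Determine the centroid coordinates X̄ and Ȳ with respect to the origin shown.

Part | A | x̄ᵢ | ȳᵢ | A·x̄ᵢ | A·ȳᵢ
rectangular body | 6300.00 | 45.00 | 35.00 | 283500.00 | 220500.00
semicircular top | 3180.86 | 45.00 | 89.10 | 143138.82 | 283410.38
triangular fin | 525.00 | 100.00 | 11.67 | 52500.00 | 6125.00
hole | -452.39 | 33.00 | 39.00 | -14928.85 | -17643.18
Σ | 9553.47 |  |  | 464209.97 | 492392.19
X̄ = 464209.97 / 9553.47 = 48.59 mm
Ȳ = 492392.19 / 9553.47 = 51.54 mm

X̄ = 48.59 mm, Ȳ = 51.54 mm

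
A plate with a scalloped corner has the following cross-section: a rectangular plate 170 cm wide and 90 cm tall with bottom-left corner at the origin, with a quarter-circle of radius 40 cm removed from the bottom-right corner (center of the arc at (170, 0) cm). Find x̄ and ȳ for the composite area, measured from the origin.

x̄ = 78.91 cm, ȳ = 47.51 cm

Part | A | x̄ᵢ | ȳᵢ | A·x̄ᵢ | A·ȳᵢ
plate | 15300.00 | 85.00 | 45.00 | 1300500.00 | 688500.00
removed quarter-circle | -1256.64 | 153.02 | 16.98 | -192294.97 | -21333.33
Σ | 14043.36 |  |  | 1108205.03 | 667166.67
x̄ = 1108205.03 / 14043.36 = 78.91 cm
ȳ = 667166.67 / 14043.36 = 47.51 cm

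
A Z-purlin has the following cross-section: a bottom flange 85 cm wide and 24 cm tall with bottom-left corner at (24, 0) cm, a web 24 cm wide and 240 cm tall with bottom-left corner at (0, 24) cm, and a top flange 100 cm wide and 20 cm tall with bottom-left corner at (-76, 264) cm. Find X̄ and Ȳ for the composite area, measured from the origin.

X̄ = 15.59 cm, Ȳ = 143.05 cm

Part | A | x̄ᵢ | ȳᵢ | A·x̄ᵢ | A·ȳᵢ
bottom flange | 2040.00 | 66.50 | 12.00 | 135660.00 | 24480.00
web | 5760.00 | 12.00 | 144.00 | 69120.00 | 829440.00
top flange | 2000.00 | -26.00 | 274.00 | -52000.00 | 548000.00
Σ | 9800.00 |  |  | 152780.00 | 1401920.00
X̄ = 152780.00 / 9800.00 = 15.59 cm
Ȳ = 1401920.00 / 9800.00 = 143.05 cm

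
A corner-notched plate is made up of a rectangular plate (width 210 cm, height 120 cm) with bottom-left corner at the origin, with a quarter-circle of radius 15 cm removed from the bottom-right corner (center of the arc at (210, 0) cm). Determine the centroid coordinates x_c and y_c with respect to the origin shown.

x_c = 104.30 cm, y_c = 60.38 cm

plate: A = 210 × 120 = 25200.00, centroid at (105.00, 60.00).
removed quarter-circle: A = −¼π·15² = -176.71, centroid at (203.63, 6.37).
ΣA = 25023.29 cm²
ΣAx_c = (25200.00)(105.00) + (-176.71)(203.63) = 2610014.94 cm³
ΣAy_c = (25200.00)(60.00) + (-176.71)(6.37) = 1510875.00 cm³
x_c = 2610014.94 / 25023.29 = 104.30 cm
y_c = 1510875.00 / 25023.29 = 60.38 cm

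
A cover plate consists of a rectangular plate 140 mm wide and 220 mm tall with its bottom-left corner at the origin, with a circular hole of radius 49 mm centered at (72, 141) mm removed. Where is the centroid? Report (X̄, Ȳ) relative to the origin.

plate: A = 140 × 220 = 30800.00, centroid at (70.00, 110.00).
hole: A = −π·49² = -7542.96, centroid at (72.00, 141.00).
ΣA = 23257.04 mm²
ΣAX̄ = (30800.00)(70.00) + (-7542.96)(72.00) = 1612906.59 mm³
ΣAȲ = (30800.00)(110.00) + (-7542.96)(141.00) = 2324442.08 mm³
X̄ = 1612906.59 / 23257.04 = 69.35 mm
Ȳ = 2324442.08 / 23257.04 = 99.95 mm

X̄ = 69.35 mm, Ȳ = 99.95 mm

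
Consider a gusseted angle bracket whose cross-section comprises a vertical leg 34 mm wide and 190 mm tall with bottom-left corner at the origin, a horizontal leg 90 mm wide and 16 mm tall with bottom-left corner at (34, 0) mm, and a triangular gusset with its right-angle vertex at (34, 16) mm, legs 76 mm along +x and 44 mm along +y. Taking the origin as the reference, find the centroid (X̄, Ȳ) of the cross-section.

vertical leg: A = 34 × 190 = 6460.00, centroid at (17.00, 95.00).
horizontal leg: A = 90 × 16 = 1440.00, centroid at (79.00, 8.00).
gusset: A = ½·76·44 = 1672.00, centroid at (59.33, 30.67).
ΣA = 9572.00 mm²
ΣAX̄ = (6460.00)(17.00) + (1440.00)(79.00) + (1672.00)(59.33) = 322785.33 mm³
ΣAȲ = (6460.00)(95.00) + (1440.00)(8.00) + (1672.00)(30.67) = 676494.67 mm³
X̄ = 322785.33 / 9572.00 = 33.72 mm
Ȳ = 676494.67 / 9572.00 = 70.67 mm

X̄ = 33.72 mm, Ȳ = 70.67 mm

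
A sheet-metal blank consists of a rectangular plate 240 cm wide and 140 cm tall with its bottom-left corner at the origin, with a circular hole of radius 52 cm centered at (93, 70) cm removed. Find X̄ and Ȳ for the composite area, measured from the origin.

X̄ = 129.14 cm, Ȳ = 70.00 cm

plate: A = 240 × 140 = 33600.00, centroid at (120.00, 70.00).
hole: A = −π·52² = -8494.87, centroid at (93.00, 70.00).
ΣA = 25105.13 cm², ΣAX̄ = 3241977.41 cm³, ΣAȲ = 1757359.34 cm³.
X̄ = 3241977.41/25105.13 = 129.14 cm; Ȳ = 1757359.34/25105.13 = 70.00 cm.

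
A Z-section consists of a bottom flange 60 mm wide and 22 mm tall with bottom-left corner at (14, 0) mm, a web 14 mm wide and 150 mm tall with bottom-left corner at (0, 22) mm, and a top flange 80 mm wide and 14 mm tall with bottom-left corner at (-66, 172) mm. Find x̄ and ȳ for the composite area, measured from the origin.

bottom flange: A = 60 × 22 = 1320.00, centroid at (44.00, 11.00).
web: A = 14 × 150 = 2100.00, centroid at (7.00, 97.00).
top flange: A = 80 × 14 = 1120.00, centroid at (-26.00, 179.00).
ΣA = 4540.00 mm², ΣAx̄ = 43660.00 mm³, ΣAȳ = 418700.00 mm³.
x̄ = 43660.00/4540.00 = 9.62 mm; ȳ = 418700.00/4540.00 = 92.22 mm.

x̄ = 9.62 mm, ȳ = 92.22 mm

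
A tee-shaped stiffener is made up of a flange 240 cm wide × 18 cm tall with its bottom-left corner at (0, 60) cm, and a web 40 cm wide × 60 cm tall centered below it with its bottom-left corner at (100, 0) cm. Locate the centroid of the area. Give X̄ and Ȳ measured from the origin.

X̄ = 120.00 cm, Ȳ = 55.07 cm

web: A = 40 × 60 = 2400.00, centroid at (120.00, 30.00).
flange: A = 240 × 18 = 4320.00, centroid at (120.00, 69.00).
ΣA = 6720.00 cm²
ΣAX̄ = (2400.00)(120.00) + (4320.00)(120.00) = 806400.00 cm³
ΣAȲ = (2400.00)(30.00) + (4320.00)(69.00) = 370080.00 cm³
X̄ = 806400.00 / 6720.00 = 120.00 cm
Ȳ = 370080.00 / 6720.00 = 55.07 cm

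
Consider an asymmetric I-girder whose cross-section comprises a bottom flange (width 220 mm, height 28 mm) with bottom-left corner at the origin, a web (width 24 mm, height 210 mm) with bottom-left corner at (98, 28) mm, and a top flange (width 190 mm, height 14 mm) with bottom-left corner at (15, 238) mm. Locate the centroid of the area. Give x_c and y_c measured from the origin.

Part | A | x̄ᵢ | ȳᵢ | A·x̄ᵢ | A·ȳᵢ
bottom flange | 6160.00 | 110.00 | 14.00 | 677600.00 | 86240.00
web | 5040.00 | 110.00 | 133.00 | 554400.00 | 670320.00
top flange | 2660.00 | 110.00 | 245.00 | 292600.00 | 651700.00
Σ | 13860.00 |  |  | 1524600.00 | 1408260.00
x_c = 1524600.00 / 13860.00 = 110.00 mm
y_c = 1408260.00 / 13860.00 = 101.61 mm

x_c = 110.00 mm, y_c = 101.61 mm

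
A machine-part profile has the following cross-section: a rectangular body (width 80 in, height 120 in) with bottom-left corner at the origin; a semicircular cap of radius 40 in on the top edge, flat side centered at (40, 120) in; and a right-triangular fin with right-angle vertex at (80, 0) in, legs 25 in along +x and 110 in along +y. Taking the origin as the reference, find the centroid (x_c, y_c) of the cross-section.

x_c = 44.93 in, y_c = 71.96 in

rectangular body: A = 80 × 120 = 9600.00, centroid at (40.00, 60.00).
semicircular top: A = ½π·40² = 2513.27, centroid at (40.00, 136.98).
triangular fin: A = ½·25·110 = 1375.00, centroid at (88.33, 36.67).
ΣA = 13488.27 in², ΣAx_c = 605989.30 in³, ΣAy_c = 970676.23 in³.
x_c = 605989.30/13488.27 = 44.93 in; y_c = 970676.23/13488.27 = 71.96 in.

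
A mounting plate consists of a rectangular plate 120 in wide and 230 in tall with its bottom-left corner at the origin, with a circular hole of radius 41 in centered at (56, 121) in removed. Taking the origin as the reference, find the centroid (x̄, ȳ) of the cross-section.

x̄ = 60.95 in, ȳ = 113.58 in

plate: A = 120 × 230 = 27600.00, centroid at (60.00, 115.00).
hole: A = −π·41² = -5281.02, centroid at (56.00, 121.00).
ΣA = 22318.98 in²
ΣAx̄ = (27600.00)(60.00) + (-5281.02)(56.00) = 1360263.03 in³
ΣAȳ = (27600.00)(115.00) + (-5281.02)(121.00) = 2534996.91 in³
x̄ = 1360263.03 / 22318.98 = 60.95 in
ȳ = 2534996.91 / 22318.98 = 113.58 in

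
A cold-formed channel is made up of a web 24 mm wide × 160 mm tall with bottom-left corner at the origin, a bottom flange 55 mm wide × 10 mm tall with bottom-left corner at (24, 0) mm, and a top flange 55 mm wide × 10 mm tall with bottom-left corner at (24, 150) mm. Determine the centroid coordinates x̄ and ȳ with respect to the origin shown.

x̄ = 20.80 mm, ȳ = 80.00 mm

Part | A | x̄ᵢ | ȳᵢ | A·x̄ᵢ | A·ȳᵢ
web | 3840.00 | 12.00 | 80.00 | 46080.00 | 307200.00
bottom flange | 550.00 | 51.50 | 5.00 | 28325.00 | 2750.00
top flange | 550.00 | 51.50 | 155.00 | 28325.00 | 85250.00
Σ | 4940.00 |  |  | 102730.00 | 395200.00
x̄ = 102730.00 / 4940.00 = 20.80 mm
ȳ = 395200.00 / 4940.00 = 80.00 mm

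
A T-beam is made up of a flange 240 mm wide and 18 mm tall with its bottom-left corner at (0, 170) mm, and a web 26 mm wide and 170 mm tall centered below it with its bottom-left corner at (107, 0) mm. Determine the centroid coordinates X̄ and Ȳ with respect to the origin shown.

web: A = 26 × 170 = 4420.00, centroid at (120.00, 85.00).
flange: A = 240 × 18 = 4320.00, centroid at (120.00, 179.00).
ΣA = 8740.00 mm², ΣAX̄ = 1048800.00 mm³, ΣAȲ = 1148980.00 mm³.
X̄ = 1048800.00/8740.00 = 120.00 mm; Ȳ = 1148980.00/8740.00 = 131.46 mm.

X̄ = 120.00 mm, Ȳ = 131.46 mm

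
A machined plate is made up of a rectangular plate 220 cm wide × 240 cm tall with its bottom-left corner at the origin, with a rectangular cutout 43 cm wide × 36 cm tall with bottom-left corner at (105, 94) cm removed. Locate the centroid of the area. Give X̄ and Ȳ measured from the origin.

plate: A = 220 × 240 = 52800.00, centroid at (110.00, 120.00).
hole: A = −(43 × 36) = -1548.00, centroid at (126.50, 112.00).
ΣA = 51252.00 cm²
ΣAX̄ = (52800.00)(110.00) + (-1548.00)(126.50) = 5612178.00 cm³
ΣAȲ = (52800.00)(120.00) + (-1548.00)(112.00) = 6162624.00 cm³
X̄ = 5612178.00 / 51252.00 = 109.50 cm
Ȳ = 6162624.00 / 51252.00 = 120.24 cm

X̄ = 109.50 cm, Ȳ = 120.24 cm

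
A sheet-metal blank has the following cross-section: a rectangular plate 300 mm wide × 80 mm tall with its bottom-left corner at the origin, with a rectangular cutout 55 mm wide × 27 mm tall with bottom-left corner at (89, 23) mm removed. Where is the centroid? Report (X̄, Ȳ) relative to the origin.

X̄ = 152.21 mm, Ȳ = 40.23 mm

plate: A = 300 × 80 = 24000.00, centroid at (150.00, 40.00).
hole: A = −(55 × 27) = -1485.00, centroid at (116.50, 36.50).
ΣA = 22515.00 mm², ΣAX̄ = 3426997.50 mm³, ΣAȲ = 905797.50 mm³.
X̄ = 3426997.50/22515.00 = 152.21 mm; Ȳ = 905797.50/22515.00 = 40.23 mm.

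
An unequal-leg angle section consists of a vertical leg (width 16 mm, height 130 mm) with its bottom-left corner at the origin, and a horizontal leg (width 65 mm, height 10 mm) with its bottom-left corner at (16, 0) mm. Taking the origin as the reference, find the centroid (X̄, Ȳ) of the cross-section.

vertical leg: A = 16 × 130 = 2080.00, centroid at (8.00, 65.00).
horizontal leg: A = 65 × 10 = 650.00, centroid at (48.50, 5.00).
ΣA = 2730.00 mm²
ΣAX̄ = (2080.00)(8.00) + (650.00)(48.50) = 48165.00 mm³
ΣAȲ = (2080.00)(65.00) + (650.00)(5.00) = 138450.00 mm³
X̄ = 48165.00 / 2730.00 = 17.64 mm
Ȳ = 138450.00 / 2730.00 = 50.71 mm

X̄ = 17.64 mm, Ȳ = 50.71 mm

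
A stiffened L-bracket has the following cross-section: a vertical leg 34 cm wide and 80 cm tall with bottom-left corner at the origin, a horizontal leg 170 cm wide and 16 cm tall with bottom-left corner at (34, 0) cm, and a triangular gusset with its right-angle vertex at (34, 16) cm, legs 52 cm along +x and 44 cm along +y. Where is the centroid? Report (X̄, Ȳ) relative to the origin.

X̄ = 65.10 cm, Ȳ = 25.16 cm

vertical leg: A = 34 × 80 = 2720.00, centroid at (17.00, 40.00).
horizontal leg: A = 170 × 16 = 2720.00, centroid at (119.00, 8.00).
gusset: A = ½·52·44 = 1144.00, centroid at (51.33, 30.67).
ΣA = 6584.00 cm², ΣAX̄ = 428645.33 cm³, ΣAȲ = 165642.67 cm³.
X̄ = 428645.33/6584.00 = 65.10 cm; Ȳ = 165642.67/6584.00 = 25.16 cm.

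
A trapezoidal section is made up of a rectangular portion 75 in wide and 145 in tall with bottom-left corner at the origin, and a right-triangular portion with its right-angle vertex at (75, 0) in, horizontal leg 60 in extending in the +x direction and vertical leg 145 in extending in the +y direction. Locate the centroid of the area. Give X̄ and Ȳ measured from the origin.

rectangular portion: A = 75 × 145 = 10875.00, centroid at (37.50, 72.50).
triangular portion: A = ½·60·145 = 4350.00, centroid at (95.00, 48.33).
ΣA = 15225.00 in², ΣAX̄ = 821062.50 in³, ΣAȲ = 998687.50 in³.
X̄ = 821062.50/15225.00 = 53.93 in; Ȳ = 998687.50/15225.00 = 65.60 in.

X̄ = 53.93 in, Ȳ = 65.60 in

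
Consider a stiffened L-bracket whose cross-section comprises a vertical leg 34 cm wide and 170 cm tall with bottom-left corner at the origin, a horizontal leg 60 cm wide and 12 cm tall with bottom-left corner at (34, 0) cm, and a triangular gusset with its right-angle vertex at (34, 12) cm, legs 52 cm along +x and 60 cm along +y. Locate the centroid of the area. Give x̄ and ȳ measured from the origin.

x̄ = 27.84 cm, ȳ = 67.68 cm

Part | A | x̄ᵢ | ȳᵢ | A·x̄ᵢ | A·ȳᵢ
vertical leg | 5780.00 | 17.00 | 85.00 | 98260.00 | 491300.00
horizontal leg | 720.00 | 64.00 | 6.00 | 46080.00 | 4320.00
gusset | 1560.00 | 51.33 | 32.00 | 80080.00 | 49920.00
Σ | 8060.00 |  |  | 224420.00 | 545540.00
x̄ = 224420.00 / 8060.00 = 27.84 cm
ȳ = 545540.00 / 8060.00 = 67.68 cm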